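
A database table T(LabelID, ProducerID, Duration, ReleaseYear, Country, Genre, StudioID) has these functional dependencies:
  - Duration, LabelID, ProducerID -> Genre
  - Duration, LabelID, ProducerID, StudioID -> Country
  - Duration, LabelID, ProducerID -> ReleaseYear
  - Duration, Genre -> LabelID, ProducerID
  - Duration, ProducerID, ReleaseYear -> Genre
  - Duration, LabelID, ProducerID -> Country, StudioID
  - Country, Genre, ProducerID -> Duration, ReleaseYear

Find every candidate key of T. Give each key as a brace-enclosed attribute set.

{Country, Genre, ProducerID}, {Duration, Genre}, {Duration, LabelID, ProducerID}, {Duration, ProducerID, ReleaseYear}

{Duration, Genre} is a candidate key since {Duration, Genre}⁺ = {Country, Duration, Genre, LabelID, ProducerID, ReleaseYear, StudioID} covers every attribute.
{Country, Genre, ProducerID} is a candidate key since {Country, Genre, ProducerID}⁺ = {Country, Duration, Genre, LabelID, ProducerID, ReleaseYear, StudioID} covers every attribute.
{Duration, LabelID, ProducerID} is a candidate key since {Duration, LabelID, ProducerID}⁺ = {Country, Duration, Genre, LabelID, ProducerID, ReleaseYear, StudioID} covers every attribute.
{Duration, ProducerID, ReleaseYear} is a candidate key since {Duration, ProducerID, ReleaseYear}⁺ = {Country, Duration, Genre, LabelID, ProducerID, ReleaseYear, StudioID} covers every attribute.
These are minimal and exhaustive — every other superkey contains one of them.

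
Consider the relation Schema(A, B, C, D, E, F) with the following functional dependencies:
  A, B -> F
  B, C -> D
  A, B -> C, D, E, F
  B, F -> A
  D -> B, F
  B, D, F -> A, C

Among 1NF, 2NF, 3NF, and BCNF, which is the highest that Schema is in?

BCNF

Candidate keys: {A, B}, {B, C}, {B, F}, {D}. Prime attributes: {A, B, C, D, F}.
The left-hand side of every FD is a superkey, so BCNF is satisfied.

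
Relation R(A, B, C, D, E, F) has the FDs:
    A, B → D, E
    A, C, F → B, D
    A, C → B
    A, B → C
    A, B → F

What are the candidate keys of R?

{A} never appears on the right of any FD, so every key must include it.
{A, B}⁺ = {A, B, C, D, E, F}, which is every attribute, so {A, B} is a candidate key.
{A, C}⁺ = {A, B, C, D, E, F}, which is every attribute, so {A, C} is a candidate key.
Any other superkey properly contains one of these, so there are no further candidate keys.

{A, B}, {A, C}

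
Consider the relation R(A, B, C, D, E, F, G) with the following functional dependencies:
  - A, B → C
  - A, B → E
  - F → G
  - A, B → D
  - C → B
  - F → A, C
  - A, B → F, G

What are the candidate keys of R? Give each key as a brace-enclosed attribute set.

{A, B}, {A, C}, {F}

{F}⁺ = {A, B, C, D, E, F, G}, which is every attribute, so {F} is a candidate key.
{A, B}⁺ = {A, B, C, D, E, F, G}, which is every attribute, so {A, B} is a candidate key.
{A, C}⁺ = {A, B, C, D, E, F, G}, which is every attribute, so {A, C} is a candidate key.
Any other superkey properly contains one of these, so there are no further candidate keys.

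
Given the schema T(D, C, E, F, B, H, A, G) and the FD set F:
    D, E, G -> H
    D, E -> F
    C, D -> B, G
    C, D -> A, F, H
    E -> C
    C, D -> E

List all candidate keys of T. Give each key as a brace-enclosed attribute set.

{C, D}, {D, E}

{D} never appears on the right of any FD, so every key must include it.
{C, D} is a candidate key since {C, D}⁺ = {A, B, C, D, E, F, G, H} covers every attribute.
{D, E} is a candidate key since {D, E}⁺ = {A, B, C, D, E, F, G, H} covers every attribute.
No proper subset of any of these is a key, and no other minimal superkey exists.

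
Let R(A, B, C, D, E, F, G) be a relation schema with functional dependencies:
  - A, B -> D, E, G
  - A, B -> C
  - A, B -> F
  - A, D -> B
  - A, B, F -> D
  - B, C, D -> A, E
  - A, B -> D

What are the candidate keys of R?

{A, B}, {A, D}, {B, C, D}

{A, B}⁺ = {A, B, C, D, E, F, G} — all of the relation — so {A, B} is a candidate key.
{A, D}⁺ = {A, B, C, D, E, F, G} — all of the relation — so {A, D} is a candidate key.
{B, C, D}⁺ = {A, B, C, D, E, F, G} — all of the relation — so {B, C, D} is a candidate key.
Any other superkey properly contains one of these, so there are no further candidate keys.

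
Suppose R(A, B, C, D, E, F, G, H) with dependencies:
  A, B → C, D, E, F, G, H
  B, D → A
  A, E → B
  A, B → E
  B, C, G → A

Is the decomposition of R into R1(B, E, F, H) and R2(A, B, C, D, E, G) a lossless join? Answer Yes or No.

No

R1 ∩ R2 = {B, E}; its closure under F is {B, E}.
The closure covers neither R1 nor R2 entirely; the join is not lossless.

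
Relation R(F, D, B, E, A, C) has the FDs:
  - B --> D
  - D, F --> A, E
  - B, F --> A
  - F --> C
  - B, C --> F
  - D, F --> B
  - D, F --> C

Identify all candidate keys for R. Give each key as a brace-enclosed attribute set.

{B, C}, {B, F}, {D, F}

{B, C}⁺ = {A, B, C, D, E, F}, which is every attribute, so {B, C} is a candidate key.
{B, F}⁺ = {A, B, C, D, E, F}, which is every attribute, so {B, F} is a candidate key.
{D, F}⁺ = {A, B, C, D, E, F}, which is every attribute, so {D, F} is a candidate key.
Any other superkey properly contains one of these, so there are no further candidate keys.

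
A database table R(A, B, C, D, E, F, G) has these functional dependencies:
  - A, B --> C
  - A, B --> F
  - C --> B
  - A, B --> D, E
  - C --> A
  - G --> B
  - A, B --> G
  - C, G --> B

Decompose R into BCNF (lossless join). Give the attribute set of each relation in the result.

Candidate keys of the original relation: {A, B}, {A, G}, {C}.
{A, B, C, D, E, F, G}: {G} determines {B, G} here but is not a superkey — split on G --> B, giving {B, G} and {A, C, D, E, F, G}.
{B, G}: every determinant is a superkey — BCNF.
{A, C, D, E, F, G}: every determinant is a superkey — BCNF.

{A, C, D, E, F, G}; {B, G}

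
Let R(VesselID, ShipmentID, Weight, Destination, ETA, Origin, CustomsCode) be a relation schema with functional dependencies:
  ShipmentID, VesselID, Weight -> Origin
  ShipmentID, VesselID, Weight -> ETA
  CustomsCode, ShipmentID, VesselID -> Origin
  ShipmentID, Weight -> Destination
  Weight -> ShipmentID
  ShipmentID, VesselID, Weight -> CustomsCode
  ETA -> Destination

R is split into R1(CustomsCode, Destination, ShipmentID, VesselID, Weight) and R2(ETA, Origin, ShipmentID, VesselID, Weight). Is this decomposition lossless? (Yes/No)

Yes

The shared attributes are {ShipmentID, VesselID, Weight} and {ShipmentID, VesselID, Weight}⁺ = {CustomsCode, Destination, ETA, Origin, ShipmentID, VesselID, Weight}.
This includes all of R1, so the common attributes are a superkey of R1 — the join is lossless.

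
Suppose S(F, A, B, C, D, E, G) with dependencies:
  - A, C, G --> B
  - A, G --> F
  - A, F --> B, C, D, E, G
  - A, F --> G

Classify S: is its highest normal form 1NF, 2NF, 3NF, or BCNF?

BCNF

Candidate keys: {A, F}, {A, G}. Prime attributes: {A, F, G}.
The left-hand side of every FD is a superkey, so BCNF is satisfied.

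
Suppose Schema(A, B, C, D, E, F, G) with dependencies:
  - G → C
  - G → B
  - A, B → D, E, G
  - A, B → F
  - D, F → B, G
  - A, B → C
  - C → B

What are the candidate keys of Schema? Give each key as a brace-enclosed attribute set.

{A} never appears on the right of any FD, so every key must include it.
Closure of {A, B} is {A, B, C, D, E, F, G}, the whole schema; {A, B} is a candidate key.
Closure of {A, C} is {A, B, C, D, E, F, G}, the whole schema; {A, C} is a candidate key.
Closure of {A, G} is {A, B, C, D, E, F, G}, the whole schema; {A, G} is a candidate key.
Closure of {A, D, F} is {A, B, C, D, E, F, G}, the whole schema; {A, D, F} is a candidate key.
Any other superkey properly contains one of these, so there are no further candidate keys.

{A, B}, {A, C}, {A, D, F}, {A, G}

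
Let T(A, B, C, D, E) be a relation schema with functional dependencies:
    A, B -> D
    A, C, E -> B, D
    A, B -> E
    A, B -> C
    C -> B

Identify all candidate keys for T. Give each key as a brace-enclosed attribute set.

{A, B}, {A, C}

No FD produces {A}, so it must be in every candidate key.
{A, B}⁺ = {A, B, C, D, E} — all of the relation — so {A, B} is a candidate key.
{A, C}⁺ = {A, B, C, D, E} — all of the relation — so {A, C} is a candidate key.
These are minimal and exhaustive — every other superkey contains one of them.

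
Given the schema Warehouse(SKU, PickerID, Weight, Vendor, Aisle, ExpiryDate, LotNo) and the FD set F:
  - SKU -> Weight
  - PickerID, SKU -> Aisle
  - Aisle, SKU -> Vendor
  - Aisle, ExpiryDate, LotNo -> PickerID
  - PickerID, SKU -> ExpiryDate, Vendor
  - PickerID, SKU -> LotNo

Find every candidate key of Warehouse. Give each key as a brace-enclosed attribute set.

Attributes never on any right-hand side: {SKU} — every candidate key must contain it.
Closure of {PickerID, SKU} is {Aisle, ExpiryDate, LotNo, PickerID, SKU, Vendor, Weight}, the whole schema; {PickerID, SKU} is a candidate key.
Closure of {Aisle, ExpiryDate, LotNo, SKU} is {Aisle, ExpiryDate, LotNo, PickerID, SKU, Vendor, Weight}, the whole schema; {Aisle, ExpiryDate, LotNo, SKU} is a candidate key.
No proper subset of any of these is a key, and no other minimal superkey exists.

{Aisle, ExpiryDate, LotNo, SKU}, {PickerID, SKU}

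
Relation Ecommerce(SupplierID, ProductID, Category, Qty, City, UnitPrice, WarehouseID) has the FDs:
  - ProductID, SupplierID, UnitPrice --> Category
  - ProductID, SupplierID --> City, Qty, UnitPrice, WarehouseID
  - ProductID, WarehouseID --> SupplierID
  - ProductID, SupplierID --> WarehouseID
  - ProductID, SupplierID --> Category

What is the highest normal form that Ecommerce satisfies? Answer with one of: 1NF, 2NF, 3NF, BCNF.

BCNF

Candidate keys: {ProductID, SupplierID}, {ProductID, WarehouseID}. Prime attributes: {ProductID, SupplierID, WarehouseID}.
The left-hand side of every FD is a superkey, so BCNF is satisfied.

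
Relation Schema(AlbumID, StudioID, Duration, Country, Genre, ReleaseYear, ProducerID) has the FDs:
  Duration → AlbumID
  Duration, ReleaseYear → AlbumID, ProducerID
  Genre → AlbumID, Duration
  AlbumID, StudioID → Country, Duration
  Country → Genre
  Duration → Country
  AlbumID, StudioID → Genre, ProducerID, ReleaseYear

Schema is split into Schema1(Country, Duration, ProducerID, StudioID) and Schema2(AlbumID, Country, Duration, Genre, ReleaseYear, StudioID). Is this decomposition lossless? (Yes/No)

Yes

The shared attributes are {Country, Duration, StudioID} and {Country, Duration, StudioID}⁺ = {AlbumID, Country, Duration, Genre, ProducerID, ReleaseYear, StudioID}.
This includes all of Schema1, so the common attributes are a superkey of Schema1 — the join is lossless.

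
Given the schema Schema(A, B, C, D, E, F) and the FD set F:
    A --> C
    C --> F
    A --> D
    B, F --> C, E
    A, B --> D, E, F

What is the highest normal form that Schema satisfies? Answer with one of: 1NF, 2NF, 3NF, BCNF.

1NF

Candidate key: {A, B}. Prime attributes: {A, B}.
A --> C: {A}⁺ = {A, C, D, F}, which is not all of the attributes, so the left side is not a superkey — BCNF is violated.
A --> C determines the non-prime attribute {C} from a non-superkey — 3NF is violated.
{A} is a proper subset of the key {A, B}, and {A}⁺ contains the non-prime attributes {C, D, F} — a partial dependency, so 2NF is violated.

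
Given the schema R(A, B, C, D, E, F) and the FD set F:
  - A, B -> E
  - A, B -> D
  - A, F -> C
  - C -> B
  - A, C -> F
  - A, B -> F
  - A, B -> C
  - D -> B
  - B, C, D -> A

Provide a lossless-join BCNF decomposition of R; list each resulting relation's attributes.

{A, C, D, E, F}; {B, C}

Candidate keys of the original relation: {A, B}, {A, C}, {A, D}, {A, F}, {C, D}.
{A, B, C, D, E, F}: {C} determines {B, C} here but is not a superkey — split on C -> B, giving {B, C} and {A, C, D, E, F}.
{B, C} is in BCNF.
{A, C, D, E, F} is in BCNF.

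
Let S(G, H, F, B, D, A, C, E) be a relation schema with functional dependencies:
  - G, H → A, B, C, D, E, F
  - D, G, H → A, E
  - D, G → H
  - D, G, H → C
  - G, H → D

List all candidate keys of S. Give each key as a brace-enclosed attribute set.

{G} never appears on the right of any FD, so every key must include it.
{D, G}⁺ = {A, B, C, D, E, F, G, H}, which is every attribute, so {D, G} is a candidate key.
{G, H}⁺ = {A, B, C, D, E, F, G, H}, which is every attribute, so {G, H} is a candidate key.
No proper subset of any of these is a key, and no other minimal superkey exists.

{D, G}, {G, H}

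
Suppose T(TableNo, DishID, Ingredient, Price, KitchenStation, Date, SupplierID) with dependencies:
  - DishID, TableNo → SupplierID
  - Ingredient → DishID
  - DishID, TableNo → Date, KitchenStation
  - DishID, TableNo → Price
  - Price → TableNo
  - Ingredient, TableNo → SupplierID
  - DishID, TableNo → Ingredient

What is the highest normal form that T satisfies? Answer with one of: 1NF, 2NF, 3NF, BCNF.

3NF

Candidate keys: {DishID, Price}, {DishID, TableNo}, {Ingredient, Price}, {Ingredient, TableNo}. Prime attributes: {DishID, Ingredient, Price, TableNo}.
Ingredient → DishID: {Ingredient}⁺ = {DishID, Ingredient}, which is not all of the attributes, so the left side is not a superkey — BCNF is violated.
Its right-hand attributes {DishID} are all prime, as are those of every other non-superkey FD — the relation is in 3NF.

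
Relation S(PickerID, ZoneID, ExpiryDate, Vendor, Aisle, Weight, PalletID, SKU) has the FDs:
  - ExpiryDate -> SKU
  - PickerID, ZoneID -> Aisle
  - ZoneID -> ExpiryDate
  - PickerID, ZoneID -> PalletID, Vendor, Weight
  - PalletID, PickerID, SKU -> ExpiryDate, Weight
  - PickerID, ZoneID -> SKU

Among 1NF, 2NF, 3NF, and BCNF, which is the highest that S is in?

Candidate key: {PickerID, ZoneID}. Prime attributes: {PickerID, ZoneID}.
For ExpiryDate -> SKU we have {ExpiryDate}⁺ = {ExpiryDate, SKU}; {ExpiryDate} is not a superkey, so BCNF fails.
ExpiryDate -> SKU determines the non-prime attribute {SKU} from a non-superkey — 3NF is violated.
The proper key subset {ZoneID} of {PickerID, ZoneID} determines non-prime {ExpiryDate, SKU}, so the relation is not even in 2NF.

1NF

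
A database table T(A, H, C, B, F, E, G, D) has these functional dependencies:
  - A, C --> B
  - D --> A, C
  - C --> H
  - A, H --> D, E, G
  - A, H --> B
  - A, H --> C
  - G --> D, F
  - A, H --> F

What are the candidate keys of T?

{A, C}, {A, H}, {D}, {G}

Closure of {D} is {A, B, C, D, E, F, G, H}, the whole schema; {D} is a candidate key.
Closure of {G} is {A, B, C, D, E, F, G, H}, the whole schema; {G} is a candidate key.
Closure of {A, C} is {A, B, C, D, E, F, G, H}, the whole schema; {A, C} is a candidate key.
Closure of {A, H} is {A, B, C, D, E, F, G, H}, the whole schema; {A, H} is a candidate key.
Any other superkey properly contains one of these, so there are no further candidate keys.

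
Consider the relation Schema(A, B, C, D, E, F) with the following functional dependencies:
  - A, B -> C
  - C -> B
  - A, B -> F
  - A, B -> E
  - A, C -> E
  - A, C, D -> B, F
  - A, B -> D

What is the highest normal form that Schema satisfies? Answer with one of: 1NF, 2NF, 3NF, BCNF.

Candidate keys: {A, B}, {A, C}. Prime attributes: {A, B, C}.
C -> B breaks BCNF: {C}⁺ = {B, C}, so {C} is not a superkey.
But every attribute on its right side ({B}) is prime, and the same holds for every other non-superkey FD, so 3NF still holds.

3NF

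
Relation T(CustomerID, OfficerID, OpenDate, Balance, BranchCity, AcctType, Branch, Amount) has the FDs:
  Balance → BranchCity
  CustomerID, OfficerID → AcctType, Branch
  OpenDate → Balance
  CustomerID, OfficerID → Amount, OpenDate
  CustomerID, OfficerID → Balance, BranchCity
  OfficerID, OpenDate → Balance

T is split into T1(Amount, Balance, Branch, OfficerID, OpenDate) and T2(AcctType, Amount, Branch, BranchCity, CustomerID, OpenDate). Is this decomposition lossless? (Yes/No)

Common attributes: {Amount, Branch, OpenDate}; their closure is {Amount, Balance, Branch, BranchCity, OpenDate}.
T1 ⊄ {Amount, Balance, Branch, BranchCity, OpenDate} and T2 ⊄ {Amount, Balance, Branch, BranchCity, OpenDate}, so the split is lossy.

No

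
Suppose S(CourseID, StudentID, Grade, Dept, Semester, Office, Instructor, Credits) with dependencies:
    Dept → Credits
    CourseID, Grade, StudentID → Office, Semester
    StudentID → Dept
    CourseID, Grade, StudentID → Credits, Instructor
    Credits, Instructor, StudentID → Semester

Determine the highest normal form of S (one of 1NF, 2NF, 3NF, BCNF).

Candidate key: {CourseID, Grade, StudentID}. Prime attributes: {CourseID, Grade, StudentID}.
Dept → Credits breaks BCNF: {Dept}⁺ = {Credits, Dept}, so {Dept} is not a superkey.
Dept → Credits has non-prime {Credits} on the right and a non-superkey on the left, so 3NF fails.
The proper key subset {StudentID} of {CourseID, Grade, StudentID} determines non-prime {Credits, Dept}, so the relation is not even in 2NF.

1NF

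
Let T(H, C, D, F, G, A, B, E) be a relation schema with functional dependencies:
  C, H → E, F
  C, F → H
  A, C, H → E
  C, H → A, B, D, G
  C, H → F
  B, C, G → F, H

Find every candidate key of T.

{B, C, G}, {C, F}, {C, H}

{C} never appears on the right of any FD, so every key must include it.
{C, F} is a candidate key since {C, F}⁺ = {A, B, C, D, E, F, G, H} covers every attribute.
{C, H} is a candidate key since {C, H}⁺ = {A, B, C, D, E, F, G, H} covers every attribute.
{B, C, G} is a candidate key since {B, C, G}⁺ = {A, B, C, D, E, F, G, H} covers every attribute.
These are minimal and exhaustive — every other superkey contains one of them.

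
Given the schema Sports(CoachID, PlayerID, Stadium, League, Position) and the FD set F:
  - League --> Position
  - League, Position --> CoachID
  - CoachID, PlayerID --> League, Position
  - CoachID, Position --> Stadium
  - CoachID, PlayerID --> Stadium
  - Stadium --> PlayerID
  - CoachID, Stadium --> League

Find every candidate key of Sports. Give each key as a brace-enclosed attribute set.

{CoachID, PlayerID}, {CoachID, Position}, {CoachID, Stadium}, {League}

{League}⁺ = {CoachID, League, PlayerID, Position, Stadium} — all of the relation — so {League} is a candidate key.
{CoachID, PlayerID}⁺ = {CoachID, League, PlayerID, Position, Stadium} — all of the relation — so {CoachID, PlayerID} is a candidate key.
{CoachID, Position}⁺ = {CoachID, League, PlayerID, Position, Stadium} — all of the relation — so {CoachID, Position} is a candidate key.
{CoachID, Stadium}⁺ = {CoachID, League, PlayerID, Position, Stadium} — all of the relation — so {CoachID, Stadium} is a candidate key.
These are minimal and exhaustive — every other superkey contains one of them.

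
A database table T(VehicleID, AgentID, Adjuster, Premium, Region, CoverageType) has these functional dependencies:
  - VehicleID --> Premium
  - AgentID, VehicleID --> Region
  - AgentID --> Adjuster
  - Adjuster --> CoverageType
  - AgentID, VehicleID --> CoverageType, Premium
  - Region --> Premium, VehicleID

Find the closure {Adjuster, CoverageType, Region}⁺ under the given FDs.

Start with {Adjuster, CoverageType, Region}.
Region --> Premium, VehicleID applies; add {Premium, VehicleID} → now {Adjuster, CoverageType, Premium, Region, VehicleID}.
No further FD applies.

{Adjuster, CoverageType, Premium, Region, VehicleID}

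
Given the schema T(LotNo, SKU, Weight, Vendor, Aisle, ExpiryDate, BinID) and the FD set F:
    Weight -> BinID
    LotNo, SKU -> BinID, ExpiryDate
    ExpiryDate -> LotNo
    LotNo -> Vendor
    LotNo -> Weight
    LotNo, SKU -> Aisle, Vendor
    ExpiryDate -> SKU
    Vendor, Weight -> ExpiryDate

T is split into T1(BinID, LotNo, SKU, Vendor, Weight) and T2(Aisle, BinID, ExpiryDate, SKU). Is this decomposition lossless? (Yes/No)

No

Common attributes: {BinID, SKU}; their closure is {BinID, SKU}.
T1 ⊄ {BinID, SKU} and T2 ⊄ {BinID, SKU}, so the split is lossy.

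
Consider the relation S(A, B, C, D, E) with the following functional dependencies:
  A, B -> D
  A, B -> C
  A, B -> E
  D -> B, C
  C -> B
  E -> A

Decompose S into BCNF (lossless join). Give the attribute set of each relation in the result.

{A, E}; {B, C}; {C, D}; {D, E}

Candidate keys of the original relation: {A, B}, {A, C}, {A, D}, {B, E}, {C, E}, {D, E}.
{A, B, C, D, E}: {D} determines {B, C, D} here but is not a superkey — split on D -> B, C, giving {B, C, D} and {A, D, E}.
{B, C, D}: {C} determines {B, C} here but is not a superkey — split on C -> B, giving {B, C} and {C, D}.
{B, C} is in BCNF.
{C, D} is in BCNF.
{A, D, E}: {E} determines {A, E} here but is not a superkey — split on E -> A, giving {A, E} and {D, E}.
{A, E} is in BCNF.
{D, E} is in BCNF.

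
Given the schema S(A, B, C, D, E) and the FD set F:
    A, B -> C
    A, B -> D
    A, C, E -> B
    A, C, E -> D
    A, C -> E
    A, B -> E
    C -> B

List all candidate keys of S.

{A} never appears on the right of any FD, so every key must include it.
{A, B}⁺ = {A, B, C, D, E}, which is every attribute, so {A, B} is a candidate key.
{A, C}⁺ = {A, B, C, D, E}, which is every attribute, so {A, C} is a candidate key.
No proper subset of any of these is a key, and no other minimal superkey exists.

{A, B}, {A, C}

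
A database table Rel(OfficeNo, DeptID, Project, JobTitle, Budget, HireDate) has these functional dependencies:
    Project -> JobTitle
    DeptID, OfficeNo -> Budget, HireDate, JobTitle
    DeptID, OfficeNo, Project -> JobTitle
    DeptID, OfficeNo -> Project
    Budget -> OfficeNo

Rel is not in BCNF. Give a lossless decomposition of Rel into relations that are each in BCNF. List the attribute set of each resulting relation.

Candidate keys of the original relation: {Budget, DeptID}, {DeptID, OfficeNo}.
Within {Budget, DeptID, HireDate, JobTitle, OfficeNo, Project}: {Project}⁺ ∩ {Budget, DeptID, HireDate, JobTitle, OfficeNo, Project} = {JobTitle, Project}, not the whole set, so Project -> JobTitle violates BCNF; decompose into {JobTitle, Project} and {Budget, DeptID, HireDate, OfficeNo, Project}.
{JobTitle, Project} has no BCNF violation.
Within {Budget, DeptID, HireDate, OfficeNo, Project}: {Budget}⁺ ∩ {Budget, DeptID, HireDate, OfficeNo, Project} = {Budget, OfficeNo}, not the whole set, so Budget -> OfficeNo violates BCNF; decompose into {Budget, OfficeNo} and {Budget, DeptID, HireDate, Project}.
{Budget, OfficeNo} has no BCNF violation.
{Budget, DeptID, HireDate, Project} has no BCNF violation.

{Budget, DeptID, HireDate, Project}; {Budget, OfficeNo}; {JobTitle, Project}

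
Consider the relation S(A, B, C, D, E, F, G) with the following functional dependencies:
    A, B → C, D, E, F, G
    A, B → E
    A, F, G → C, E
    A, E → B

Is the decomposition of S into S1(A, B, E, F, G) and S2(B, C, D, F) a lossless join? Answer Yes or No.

No

S1 ∩ S2 = {B, F}; its closure under F is {B, F}.
The closure covers neither S1 nor S2 entirely; the join is not lossless.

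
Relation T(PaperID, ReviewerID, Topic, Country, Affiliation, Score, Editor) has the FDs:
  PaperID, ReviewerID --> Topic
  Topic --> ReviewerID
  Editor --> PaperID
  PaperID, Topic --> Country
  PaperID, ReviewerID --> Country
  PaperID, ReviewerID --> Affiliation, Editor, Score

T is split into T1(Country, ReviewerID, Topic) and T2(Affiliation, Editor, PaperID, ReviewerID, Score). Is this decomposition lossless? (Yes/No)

T1 ∩ T2 = {ReviewerID}; its closure under F is {ReviewerID}.
The closure covers neither T1 nor T2 entirely; the join is not lossless.

No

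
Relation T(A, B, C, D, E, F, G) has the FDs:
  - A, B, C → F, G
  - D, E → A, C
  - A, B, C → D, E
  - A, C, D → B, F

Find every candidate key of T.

{A, B, C}, {A, C, D}, {D, E}

Closure of {D, E} is {A, B, C, D, E, F, G}, the whole schema; {D, E} is a candidate key.
Closure of {A, B, C} is {A, B, C, D, E, F, G}, the whole schema; {A, B, C} is a candidate key.
Closure of {A, C, D} is {A, B, C, D, E, F, G}, the whole schema; {A, C, D} is a candidate key.
These are minimal and exhaustive — every other superkey contains one of them.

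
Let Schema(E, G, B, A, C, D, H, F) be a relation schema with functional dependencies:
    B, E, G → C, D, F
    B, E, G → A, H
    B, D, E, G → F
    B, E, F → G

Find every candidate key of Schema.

Attributes never on any right-hand side: {B, E} — every candidate key must contain all of them.
{B, E, F} is a candidate key since {B, E, F}⁺ = {A, B, C, D, E, F, G, H} covers every attribute.
{B, E, G} is a candidate key since {B, E, G}⁺ = {A, B, C, D, E, F, G, H} covers every attribute.
No proper subset of any of these is a key, and no other minimal superkey exists.

{B, E, F}, {B, E, G}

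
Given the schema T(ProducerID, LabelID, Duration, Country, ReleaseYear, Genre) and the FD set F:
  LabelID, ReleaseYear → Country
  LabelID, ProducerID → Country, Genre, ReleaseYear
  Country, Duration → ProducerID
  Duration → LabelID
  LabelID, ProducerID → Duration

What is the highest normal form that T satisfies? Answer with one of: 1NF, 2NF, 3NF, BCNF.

Candidate keys: {Country, Duration}, {Duration, ProducerID}, {Duration, ReleaseYear}, {LabelID, ProducerID}. Prime attributes: {Country, Duration, LabelID, ProducerID, ReleaseYear}.
LabelID, ReleaseYear → Country: {LabelID, ReleaseYear}⁺ = {Country, LabelID, ReleaseYear}, which is not all of the attributes, so the left side is not a superkey — BCNF is violated.
But every attribute on its right side ({Country}) is prime, and the same holds for every other non-superkey FD, so 3NF still holds.

3NF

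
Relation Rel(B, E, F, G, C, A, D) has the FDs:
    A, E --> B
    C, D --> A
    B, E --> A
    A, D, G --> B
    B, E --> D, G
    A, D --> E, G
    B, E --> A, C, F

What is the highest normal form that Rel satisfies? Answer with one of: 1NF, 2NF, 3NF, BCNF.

BCNF

Candidate keys: {A, D}, {A, E}, {B, E}, {C, D}. Prime attributes: {A, B, C, D, E}.
The left-hand side of every FD is a superkey, so BCNF is satisfied.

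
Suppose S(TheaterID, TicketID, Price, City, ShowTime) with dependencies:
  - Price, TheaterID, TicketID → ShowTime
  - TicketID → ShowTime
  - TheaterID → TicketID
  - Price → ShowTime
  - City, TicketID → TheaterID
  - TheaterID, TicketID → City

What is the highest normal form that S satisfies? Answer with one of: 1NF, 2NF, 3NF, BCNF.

Candidate keys: {City, Price, TicketID}, {Price, TheaterID}. Prime attributes: {City, Price, TheaterID, TicketID}.
TicketID → ShowTime breaks BCNF: {TicketID}⁺ = {ShowTime, TicketID}, so {TicketID} is not a superkey.
TicketID → ShowTime determines the non-prime attribute {ShowTime} from a non-superkey — 3NF is violated.
The proper key subset {Price} of {Price, TheaterID} determines non-prime {ShowTime}, so the relation is not even in 2NF.

1NF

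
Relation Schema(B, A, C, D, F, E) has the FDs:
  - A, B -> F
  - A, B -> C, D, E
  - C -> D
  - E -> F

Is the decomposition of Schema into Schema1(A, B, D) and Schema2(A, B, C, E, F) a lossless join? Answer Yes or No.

The shared attributes are {A, B} and {A, B}⁺ = {A, B, C, D, E, F}.
Schema1 is contained in that closure, so Schema1 ∩ Schema2 -> Schema1 holds and the join is lossless.

Yes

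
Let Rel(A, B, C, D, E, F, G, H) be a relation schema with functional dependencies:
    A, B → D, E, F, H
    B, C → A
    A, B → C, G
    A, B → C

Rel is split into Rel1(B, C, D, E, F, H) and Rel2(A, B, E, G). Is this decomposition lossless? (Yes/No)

No

Rel1 ∩ Rel2 = {B, E}; its closure under F is {B, E}.
Neither Rel1 nor Rel2 is contained in that closure, so the decomposition is lossy.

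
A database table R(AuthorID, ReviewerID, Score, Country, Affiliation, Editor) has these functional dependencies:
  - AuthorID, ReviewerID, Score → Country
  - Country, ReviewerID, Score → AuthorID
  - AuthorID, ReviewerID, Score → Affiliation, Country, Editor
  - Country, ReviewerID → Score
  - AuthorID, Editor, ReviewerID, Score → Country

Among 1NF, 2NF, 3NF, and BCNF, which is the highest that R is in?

Candidate keys: {AuthorID, ReviewerID, Score}, {Country, ReviewerID}. Prime attributes: {AuthorID, Country, ReviewerID, Score}.
Each dependency's left side is a superkey — BCNF holds.

BCNF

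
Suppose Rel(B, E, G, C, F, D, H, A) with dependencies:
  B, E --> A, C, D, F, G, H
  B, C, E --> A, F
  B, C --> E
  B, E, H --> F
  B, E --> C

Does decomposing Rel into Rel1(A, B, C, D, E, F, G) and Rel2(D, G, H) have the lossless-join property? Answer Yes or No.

The shared attributes are {D, G} and {D, G}⁺ = {D, G}.
Rel1 ⊄ {D, G} and Rel2 ⊄ {D, G}, so the split is lossy.

No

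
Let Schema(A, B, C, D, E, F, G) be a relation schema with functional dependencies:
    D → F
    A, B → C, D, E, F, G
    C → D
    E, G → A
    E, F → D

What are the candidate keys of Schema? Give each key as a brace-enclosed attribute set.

{A, B}, {B, E, G}

No FD produces {B}, so it must be in every candidate key.
{A, B}⁺ = {A, B, C, D, E, F, G}, which is every attribute, so {A, B} is a candidate key.
{B, E, G}⁺ = {A, B, C, D, E, F, G}, which is every attribute, so {B, E, G} is a candidate key.
No proper subset of any of these is a key, and no other minimal superkey exists.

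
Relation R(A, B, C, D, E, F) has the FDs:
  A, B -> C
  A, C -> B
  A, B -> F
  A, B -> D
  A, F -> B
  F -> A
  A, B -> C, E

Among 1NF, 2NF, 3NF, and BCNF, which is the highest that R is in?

BCNF

Candidate keys: {A, B}, {A, C}, {F}. Prime attributes: {A, B, C, F}.
Each dependency's left side is a superkey — BCNF holds.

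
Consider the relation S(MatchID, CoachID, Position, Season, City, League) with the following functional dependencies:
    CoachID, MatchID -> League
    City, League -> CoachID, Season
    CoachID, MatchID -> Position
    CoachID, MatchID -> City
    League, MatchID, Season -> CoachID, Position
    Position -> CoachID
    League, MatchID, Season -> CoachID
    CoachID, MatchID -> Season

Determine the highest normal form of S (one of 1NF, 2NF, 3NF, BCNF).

3NF

Candidate keys: {City, League, MatchID}, {CoachID, MatchID}, {League, MatchID, Season}, {MatchID, Position}. Prime attributes: {City, CoachID, League, MatchID, Position, Season}.
City, League -> CoachID, Season: {City, League}⁺ = {City, CoachID, League, Season}, which is not all of the attributes, so the left side is not a superkey — BCNF is violated.
Its right-hand attributes {CoachID, Season} are all prime, as are those of every other non-superkey FD — the relation is in 3NF.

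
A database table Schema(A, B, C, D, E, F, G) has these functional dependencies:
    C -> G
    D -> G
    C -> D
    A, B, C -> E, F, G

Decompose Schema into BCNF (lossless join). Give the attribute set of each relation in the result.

Candidate key of the original relation: {A, B, C}.
{A, B, C, D, E, F, G}: {C} determines {C, D, G} here but is not a superkey — split on C -> D, G, giving {C, D, G} and {A, B, C, E, F}.
{C, D, G}: {D} determines {D, G} here but is not a superkey — split on D -> G, giving {D, G} and {C, D}.
{D, G}: every determinant is a superkey — BCNF.
{C, D}: every determinant is a superkey — BCNF.
{A, B, C, E, F}: every determinant is a superkey — BCNF.

{A, B, C, E, F}; {C, D}; {D, G}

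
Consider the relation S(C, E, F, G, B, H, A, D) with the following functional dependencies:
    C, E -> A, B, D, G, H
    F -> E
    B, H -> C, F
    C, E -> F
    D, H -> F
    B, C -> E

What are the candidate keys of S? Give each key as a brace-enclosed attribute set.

{B, C}⁺ = {A, B, C, D, E, F, G, H}, which is every attribute, so {B, C} is a candidate key.
{B, H}⁺ = {A, B, C, D, E, F, G, H}, which is every attribute, so {B, H} is a candidate key.
{C, E}⁺ = {A, B, C, D, E, F, G, H}, which is every attribute, so {C, E} is a candidate key.
{C, F}⁺ = {A, B, C, D, E, F, G, H}, which is every attribute, so {C, F} is a candidate key.
{C, D, H}⁺ = {A, B, C, D, E, F, G, H}, which is every attribute, so {C, D, H} is a candidate key.
No proper subset of any of these is a key, and no other minimal superkey exists.

{B, C}, {B, H}, {C, D, H}, {C, E}, {C, F}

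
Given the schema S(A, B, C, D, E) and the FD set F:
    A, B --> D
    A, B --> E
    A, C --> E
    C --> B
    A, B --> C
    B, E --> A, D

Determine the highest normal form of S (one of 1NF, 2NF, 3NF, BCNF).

Candidate keys: {A, B}, {A, C}, {B, E}, {C, E}. Prime attributes: {A, B, C, E}.
For C --> B we have {C}⁺ = {B, C}; {C} is not a superkey, so BCNF fails.
Since {B} ⊆ prime attributes and every other non-superkey FD also has a prime right side, the schema is in 3NF.

3NF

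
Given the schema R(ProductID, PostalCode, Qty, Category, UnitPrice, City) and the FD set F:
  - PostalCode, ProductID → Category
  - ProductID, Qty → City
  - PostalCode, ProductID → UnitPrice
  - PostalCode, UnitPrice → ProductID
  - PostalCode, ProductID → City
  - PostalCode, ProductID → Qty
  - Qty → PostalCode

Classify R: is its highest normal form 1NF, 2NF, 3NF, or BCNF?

3NF

Candidate keys: {PostalCode, ProductID}, {PostalCode, UnitPrice}, {ProductID, Qty}, {Qty, UnitPrice}. Prime attributes: {PostalCode, ProductID, Qty, UnitPrice}.
Qty → PostalCode: {Qty}⁺ = {PostalCode, Qty}, which is not all of the attributes, so the left side is not a superkey — BCNF is violated.
Since {PostalCode} ⊆ prime attributes and every other non-superkey FD also has a prime right side, the schema is in 3NF.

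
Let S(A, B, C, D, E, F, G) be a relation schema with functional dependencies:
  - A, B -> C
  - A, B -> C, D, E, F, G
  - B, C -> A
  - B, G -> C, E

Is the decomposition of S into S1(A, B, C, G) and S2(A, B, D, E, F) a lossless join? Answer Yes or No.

Yes

The shared attributes are {A, B} and {A, B}⁺ = {A, B, C, D, E, F, G}.
Since S1 ⊆ {A, B, C, D, E, F, G}, the intersection is a superkey of S1; the decomposition is lossless.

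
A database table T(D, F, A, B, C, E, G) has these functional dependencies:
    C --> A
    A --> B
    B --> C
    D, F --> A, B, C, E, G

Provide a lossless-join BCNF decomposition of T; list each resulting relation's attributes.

Candidate key of the original relation: {D, F}.
{A, B, C, D, E, F, G}: {C} determines {A, B, C} here but is not a superkey — split on C --> A, B, giving {A, B, C} and {C, D, E, F, G}.
{A, B, C}: every determinant is a superkey — BCNF.
{C, D, E, F, G}: every determinant is a superkey — BCNF.

{A, B, C}; {C, D, E, F, G}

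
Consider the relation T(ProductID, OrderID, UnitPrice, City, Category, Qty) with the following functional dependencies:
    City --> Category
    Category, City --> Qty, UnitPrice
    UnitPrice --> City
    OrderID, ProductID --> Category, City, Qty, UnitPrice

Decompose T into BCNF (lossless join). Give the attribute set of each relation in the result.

Candidate key of the original relation: {OrderID, ProductID}.
{Category, City, OrderID, ProductID, Qty, UnitPrice}: {City} determines {Category, City, Qty, UnitPrice} here but is not a superkey — split on City --> Category, Qty, UnitPrice, giving {Category, City, Qty, UnitPrice} and {City, OrderID, ProductID}.
{Category, City, Qty, UnitPrice}: every determinant is a superkey — BCNF.
{City, OrderID, ProductID}: every determinant is a superkey — BCNF.

{Category, City, Qty, UnitPrice}; {City, OrderID, ProductID}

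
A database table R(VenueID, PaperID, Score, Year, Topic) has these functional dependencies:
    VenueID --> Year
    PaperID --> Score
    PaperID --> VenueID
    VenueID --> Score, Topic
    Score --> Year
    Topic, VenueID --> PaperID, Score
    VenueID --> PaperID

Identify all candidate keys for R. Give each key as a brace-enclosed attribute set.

{PaperID}, {VenueID}

{PaperID}⁺ = {PaperID, Score, Topic, VenueID, Year} — all of the relation — so {PaperID} is a candidate key.
{VenueID}⁺ = {PaperID, Score, Topic, VenueID, Year} — all of the relation — so {VenueID} is a candidate key.
Any other superkey properly contains one of these, so there are no further candidate keys.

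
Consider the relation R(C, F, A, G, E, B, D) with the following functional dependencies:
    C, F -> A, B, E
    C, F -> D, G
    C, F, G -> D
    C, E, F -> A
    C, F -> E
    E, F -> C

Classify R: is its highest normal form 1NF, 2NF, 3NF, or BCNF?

Candidate keys: {C, F}, {E, F}. Prime attributes: {C, E, F}.
The left-hand side of every FD is a superkey, so BCNF is satisfied.

BCNF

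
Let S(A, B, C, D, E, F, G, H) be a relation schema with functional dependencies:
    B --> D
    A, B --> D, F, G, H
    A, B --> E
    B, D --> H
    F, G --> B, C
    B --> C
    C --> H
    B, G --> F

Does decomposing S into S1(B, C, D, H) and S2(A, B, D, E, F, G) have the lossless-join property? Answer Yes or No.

Yes

The shared attributes are {B, D} and {B, D}⁺ = {B, C, D, H}.
This includes all of S1, so the common attributes are a superkey of S1 — the join is lossless.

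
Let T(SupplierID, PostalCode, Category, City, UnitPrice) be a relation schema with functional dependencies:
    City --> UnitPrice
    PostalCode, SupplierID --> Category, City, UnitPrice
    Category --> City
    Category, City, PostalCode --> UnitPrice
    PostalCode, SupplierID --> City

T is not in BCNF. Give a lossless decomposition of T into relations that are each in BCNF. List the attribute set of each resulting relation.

{Category, City}; {Category, PostalCode, SupplierID}; {City, UnitPrice}

Candidate key of the original relation: {PostalCode, SupplierID}.
In {Category, City, PostalCode, SupplierID, UnitPrice}, {City} is not a superkey ({City}⁺ restricted to this set is {City, UnitPrice}), so split on City --> UnitPrice into {City, UnitPrice} and {Category, City, PostalCode, SupplierID}.
{City, UnitPrice}: every determinant is a superkey — BCNF.
In {Category, City, PostalCode, SupplierID}, {Category} is not a superkey ({Category}⁺ restricted to this set is {Category, City}), so split on Category --> City into {Category, City} and {Category, PostalCode, SupplierID}.
{Category, City}: every determinant is a superkey — BCNF.
{Category, PostalCode, SupplierID}: every determinant is a superkey — BCNF.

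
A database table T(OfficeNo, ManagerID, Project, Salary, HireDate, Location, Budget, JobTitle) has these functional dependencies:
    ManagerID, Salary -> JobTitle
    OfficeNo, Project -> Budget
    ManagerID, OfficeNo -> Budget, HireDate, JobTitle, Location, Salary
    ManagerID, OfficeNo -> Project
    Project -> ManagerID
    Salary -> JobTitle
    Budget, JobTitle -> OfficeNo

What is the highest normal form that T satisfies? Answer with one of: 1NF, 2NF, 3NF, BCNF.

3NF

Candidate keys: {Budget, JobTitle, ManagerID}, {Budget, JobTitle, Project}, {Budget, ManagerID, Salary}, {Budget, Project, Salary}, {ManagerID, OfficeNo}, {OfficeNo, Project}. Prime attributes: {Budget, JobTitle, ManagerID, OfficeNo, Project, Salary}.
ManagerID, Salary -> JobTitle breaks BCNF: {ManagerID, Salary}⁺ = {JobTitle, ManagerID, Salary}, so {ManagerID, Salary} is not a superkey.
Since {JobTitle} ⊆ prime attributes and every other non-superkey FD also has a prime right side, the schema is in 3NF.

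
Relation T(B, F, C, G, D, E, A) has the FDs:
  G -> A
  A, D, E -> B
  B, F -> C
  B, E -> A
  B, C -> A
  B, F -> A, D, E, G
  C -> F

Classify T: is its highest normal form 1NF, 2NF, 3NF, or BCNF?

3NF

Candidate keys: {A, C, D, E}, {A, D, E, F}, {B, C}, {B, F}, {C, D, E, G}, {D, E, F, G}. Prime attributes: {A, B, C, D, E, F, G}.
For G -> A we have {G}⁺ = {A, G}; {G} is not a superkey, so BCNF fails.
Since {A} ⊆ prime attributes and every other non-superkey FD also has a prime right side, the schema is in 3NF.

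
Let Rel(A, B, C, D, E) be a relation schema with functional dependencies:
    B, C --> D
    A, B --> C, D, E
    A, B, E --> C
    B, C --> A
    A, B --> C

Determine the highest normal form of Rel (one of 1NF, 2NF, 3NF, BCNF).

Candidate keys: {A, B}, {B, C}. Prime attributes: {A, B, C}.
Every FD has a superkey on the left, so the relation is in BCNF.

BCNF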